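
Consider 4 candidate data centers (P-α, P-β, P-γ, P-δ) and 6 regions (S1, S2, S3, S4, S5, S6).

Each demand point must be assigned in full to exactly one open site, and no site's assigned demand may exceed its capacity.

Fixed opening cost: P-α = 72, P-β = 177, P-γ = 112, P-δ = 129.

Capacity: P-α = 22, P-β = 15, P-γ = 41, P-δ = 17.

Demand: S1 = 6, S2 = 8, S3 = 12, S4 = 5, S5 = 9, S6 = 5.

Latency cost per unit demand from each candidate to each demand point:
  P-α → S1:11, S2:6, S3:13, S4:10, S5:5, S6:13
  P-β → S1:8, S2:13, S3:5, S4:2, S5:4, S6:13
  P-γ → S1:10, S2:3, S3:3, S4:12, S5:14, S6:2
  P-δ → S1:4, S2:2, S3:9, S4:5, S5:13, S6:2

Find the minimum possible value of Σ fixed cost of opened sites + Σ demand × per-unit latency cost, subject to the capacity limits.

409

Open {P-α, P-γ}; cheapest assignment that respects the capacities:
  P-α (cap 22, load 14): S4, S5 — cost 5×10 + 9×5 = 95
  P-γ (cap 41, load 31): S1, S2, S3, S6 — cost 6×10 + 8×3 + 12×3 + 5×2 = 130
  Shipping 225, fixed 184 → total 409.
  Any other capacity-feasible assignment to {P-α, P-γ} ships for at least 225.
Compare {P-β, P-γ}: its best feasible assignment gives total 465.
Compare {P-α, P-γ, P-δ}: its best feasible assignment gives total 477.
Every other set of open sites that can feasibly serve all demand totals ≥ 465 even under its best assignment. Minimum: 409.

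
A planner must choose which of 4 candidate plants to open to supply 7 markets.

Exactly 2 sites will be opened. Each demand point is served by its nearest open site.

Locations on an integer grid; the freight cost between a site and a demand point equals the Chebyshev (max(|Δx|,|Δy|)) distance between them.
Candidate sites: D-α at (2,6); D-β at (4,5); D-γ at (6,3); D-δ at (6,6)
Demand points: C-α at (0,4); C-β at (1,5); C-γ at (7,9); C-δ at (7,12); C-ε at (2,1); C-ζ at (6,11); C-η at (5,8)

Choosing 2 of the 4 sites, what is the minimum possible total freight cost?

24

Open {D-α, D-δ}.
  C-α→D-α 2, C-β→D-α 1, C-γ→D-δ 3, C-δ→D-α 6, C-ε→D-α 5, C-ζ→D-α 5, C-η→D-δ 2  ⇒ total 24.
Compare {D-α, D-β}: total 25.
Compare {D-α, D-γ}: total 26.
No size-2 selection does better; minimum is 24.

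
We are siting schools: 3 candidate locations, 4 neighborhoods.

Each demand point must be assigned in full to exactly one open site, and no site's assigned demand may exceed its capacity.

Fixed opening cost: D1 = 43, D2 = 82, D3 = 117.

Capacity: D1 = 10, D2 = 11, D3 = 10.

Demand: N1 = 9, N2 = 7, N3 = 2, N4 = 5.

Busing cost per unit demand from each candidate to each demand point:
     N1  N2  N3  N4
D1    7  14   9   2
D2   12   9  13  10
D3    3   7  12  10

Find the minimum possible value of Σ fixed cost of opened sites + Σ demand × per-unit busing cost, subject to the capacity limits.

360

Open {D1, D2, D3}; cheapest assignment that respects the capacities:
  D1 (cap 10, load 7): N3, N4 — cost 2×9 + 5×2 = 28
  D2 (cap 11, load 7): N2 — cost 7×9 = 63
  D3 (cap 10, load 9): N1 — cost 9×3 = 27
  Shipping 118, fixed 242 → total 360.
  Any other capacity-feasible assignment to {D1, D2, D3} ships for at least 118.
Total demand is 23 and no other set of sites has combined capacity ≥ 23, so {D1, D2, D3} is the only feasible choice of open sites. Minimum: 360.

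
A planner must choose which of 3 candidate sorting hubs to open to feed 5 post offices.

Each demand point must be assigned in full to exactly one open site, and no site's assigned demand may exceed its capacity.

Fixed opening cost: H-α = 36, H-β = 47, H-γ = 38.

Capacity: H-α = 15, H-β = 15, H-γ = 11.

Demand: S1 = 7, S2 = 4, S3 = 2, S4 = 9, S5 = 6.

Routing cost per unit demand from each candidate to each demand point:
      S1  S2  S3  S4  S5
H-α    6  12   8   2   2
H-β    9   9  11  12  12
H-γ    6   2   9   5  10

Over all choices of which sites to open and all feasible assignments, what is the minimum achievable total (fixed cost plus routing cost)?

223

Open {H-α, H-β, H-γ}; cheapest assignment that respects the capacities:
  H-α (cap 15, load 15): S4, S5 — cost 9×2 + 6×2 = 30
  H-β (cap 15, load 2): S3 — cost 2×11 = 22
  H-γ (cap 11, load 11): S1, S2 — cost 7×6 + 4×2 = 50
  Shipping 102, fixed 121 → total 223.
  Any other capacity-feasible assignment to {H-α, H-β, H-γ} ships for at least 102.
Compare {H-α, H-β}: its best feasible assignment gives total 234.
Every other set of open sites that can feasibly serve all demand totals ≥ 234 even under its best assignment. Minimum: 223.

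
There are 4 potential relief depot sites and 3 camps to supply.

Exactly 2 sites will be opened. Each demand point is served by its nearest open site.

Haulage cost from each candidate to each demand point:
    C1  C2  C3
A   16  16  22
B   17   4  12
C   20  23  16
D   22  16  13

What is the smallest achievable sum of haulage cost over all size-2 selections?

Open {A, B}.
  C1→A 16, C2→B 4, C3→B 12  ⇒ total 32.
Compare {B, C}: total 33.
Compare {B, D}: total 33.
No size-2 selection does better; minimum is 32.

32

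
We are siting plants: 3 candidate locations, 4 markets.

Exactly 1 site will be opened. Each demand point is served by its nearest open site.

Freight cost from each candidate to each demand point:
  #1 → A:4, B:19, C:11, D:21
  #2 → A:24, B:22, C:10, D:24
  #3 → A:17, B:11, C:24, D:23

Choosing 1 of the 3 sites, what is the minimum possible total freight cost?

Open {#1}.
  A→#1 4, B→#1 19, C→#1 11, D→#1 21  ⇒ total 55.
Compare {#3}: total 75.
Compare {#2}: total 80.

55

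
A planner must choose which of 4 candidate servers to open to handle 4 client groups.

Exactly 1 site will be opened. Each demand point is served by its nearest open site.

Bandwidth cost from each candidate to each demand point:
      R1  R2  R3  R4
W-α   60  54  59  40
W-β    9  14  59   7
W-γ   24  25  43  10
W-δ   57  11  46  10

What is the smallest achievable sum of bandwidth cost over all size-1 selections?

Open {W-β}.
  R1→W-β 9, R2→W-β 14, R3→W-β 59, R4→W-β 7  ⇒ total 89.
Compare {W-γ}: total 102.
Compare {W-δ}: total 124.
No size-1 selection does better; minimum is 89.

89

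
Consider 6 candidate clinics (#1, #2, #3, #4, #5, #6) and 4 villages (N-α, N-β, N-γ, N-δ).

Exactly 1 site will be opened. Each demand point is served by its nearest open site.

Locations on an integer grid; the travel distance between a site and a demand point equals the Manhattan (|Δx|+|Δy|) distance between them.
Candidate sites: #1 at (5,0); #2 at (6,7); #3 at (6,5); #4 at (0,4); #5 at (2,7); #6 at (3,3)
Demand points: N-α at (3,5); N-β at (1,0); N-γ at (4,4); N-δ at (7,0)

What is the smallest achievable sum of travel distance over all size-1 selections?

16

Open {#6}.
  N-α→#6 2, N-β→#6 5, N-γ→#6 2, N-δ→#6 7  ⇒ total 16.
Compare {#1}: total 18.
Compare {#3}: total 22.
No size-1 selection does better; minimum is 16.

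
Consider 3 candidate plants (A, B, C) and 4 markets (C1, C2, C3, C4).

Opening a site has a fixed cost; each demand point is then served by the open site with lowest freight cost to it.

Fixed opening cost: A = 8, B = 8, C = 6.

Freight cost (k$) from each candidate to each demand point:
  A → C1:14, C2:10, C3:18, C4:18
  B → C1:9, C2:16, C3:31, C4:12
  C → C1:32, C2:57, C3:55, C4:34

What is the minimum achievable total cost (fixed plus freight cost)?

65

Open {A, B}: assign each demand point to its cheapest open site.
  C1→B 9, C2→A 10, C3→A 18, C4→B 12
  freight cost 49, fixed 16 → total 65.
Compare {A}: freight cost 60 + fixed 8 = 68.
Compare {A, B, C}: freight cost 49 + fixed 22 = 71.
Compare {A, C}: freight cost 60 + fixed 14 = 74.
All other subsets cost ≥ 68. Minimum total cost: 65.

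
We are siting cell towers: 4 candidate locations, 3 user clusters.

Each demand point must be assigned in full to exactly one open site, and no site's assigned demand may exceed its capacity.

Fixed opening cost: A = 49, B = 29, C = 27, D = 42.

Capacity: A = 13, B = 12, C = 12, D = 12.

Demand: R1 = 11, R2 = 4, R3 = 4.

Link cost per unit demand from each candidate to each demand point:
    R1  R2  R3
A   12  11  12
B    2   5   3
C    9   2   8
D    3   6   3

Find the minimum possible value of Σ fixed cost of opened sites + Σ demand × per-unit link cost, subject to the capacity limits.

Open {B, C}; cheapest assignment that respects the capacities:
  B (cap 12, load 11): R1 — cost 11×2 = 22
  C (cap 12, load 8): R2, R3 — cost 4×2 + 4×8 = 40
  Shipping 62, fixed 56 → total 118.
  Any other capacity-feasible assignment to {B, C} ships for at least 62.
Compare {B, D}: its best feasible assignment gives total 129.
Compare {B, C, D}: its best feasible assignment gives total 140.
Every other set of open sites that can feasibly serve all demand totals ≥ 129 even under its best assignment. Minimum: 118.

118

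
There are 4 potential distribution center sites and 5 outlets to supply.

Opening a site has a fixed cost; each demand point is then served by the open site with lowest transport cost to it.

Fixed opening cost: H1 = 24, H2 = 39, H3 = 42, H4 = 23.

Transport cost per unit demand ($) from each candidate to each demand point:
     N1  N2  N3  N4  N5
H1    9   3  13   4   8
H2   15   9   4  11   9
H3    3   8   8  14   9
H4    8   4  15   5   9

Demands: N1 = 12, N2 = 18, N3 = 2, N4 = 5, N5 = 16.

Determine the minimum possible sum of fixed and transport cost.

Open {H1, H3}: assign each demand point to its cheapest open site.
  N1→H3 12×3=36, N2→H1 18×3=54, N3→H3 2×8=16, N4→H1 5×4=20, N5→H1 16×8=128
  transport cost 254, fixed 66 → total 320.
Compare {H1, H3, H4}: transport cost 254 + fixed 89 = 343.
Compare {H1, H2, H3}: transport cost 246 + fixed 105 = 351.
Compare {H3, H4}: transport cost 293 + fixed 65 = 358.
All other subsets cost ≥ 343. Minimum total cost: 320.

320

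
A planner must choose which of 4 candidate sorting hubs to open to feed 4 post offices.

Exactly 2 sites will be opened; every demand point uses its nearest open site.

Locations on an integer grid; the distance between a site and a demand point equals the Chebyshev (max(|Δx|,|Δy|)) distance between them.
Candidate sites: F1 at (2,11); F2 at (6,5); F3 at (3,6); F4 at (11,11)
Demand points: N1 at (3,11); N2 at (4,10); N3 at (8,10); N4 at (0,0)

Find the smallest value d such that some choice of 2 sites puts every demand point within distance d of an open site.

6

Open {F1, F2}.
  Farthest demand point is N4 at distance 6 (to F2); all others are ≤ 6.
With {F1, F3} the worst case is 6.
With {F2, F3} the worst case is 6.
No size-2 selection achieves below 6.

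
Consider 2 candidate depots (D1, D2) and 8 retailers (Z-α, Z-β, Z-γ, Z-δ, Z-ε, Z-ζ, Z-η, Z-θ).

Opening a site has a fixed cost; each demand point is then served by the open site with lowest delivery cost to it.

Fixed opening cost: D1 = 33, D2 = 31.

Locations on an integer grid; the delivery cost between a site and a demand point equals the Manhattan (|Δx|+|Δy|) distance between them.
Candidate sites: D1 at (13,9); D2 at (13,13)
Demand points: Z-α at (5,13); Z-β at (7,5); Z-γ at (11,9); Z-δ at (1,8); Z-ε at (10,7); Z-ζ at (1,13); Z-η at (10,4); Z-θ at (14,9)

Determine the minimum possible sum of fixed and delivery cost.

Open {D1}: assign each demand point to its cheapest open site.
  Z-α→D1 12, Z-β→D1 10, Z-γ→D1 2, Z-δ→D1 13, Z-ε→D1 5, Z-ζ→D1 16, Z-η→D1 8, Z-θ→D1 1
  delivery cost 67, fixed 33 → total 100.
Compare {D2}: delivery cost 83 + fixed 31 = 114.
Compare {D1, D2}: delivery cost 59 + fixed 64 = 123.

100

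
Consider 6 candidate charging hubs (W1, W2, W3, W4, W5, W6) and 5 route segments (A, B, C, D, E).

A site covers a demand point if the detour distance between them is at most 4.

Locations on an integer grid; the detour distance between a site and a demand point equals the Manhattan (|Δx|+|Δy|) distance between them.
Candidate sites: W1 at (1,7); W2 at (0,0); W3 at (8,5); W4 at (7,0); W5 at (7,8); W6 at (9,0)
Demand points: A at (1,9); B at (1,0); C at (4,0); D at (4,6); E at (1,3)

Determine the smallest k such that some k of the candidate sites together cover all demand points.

2

Coverage sets (demand points within 4 of each site):
  W1: {A, D, E}
  W2: {B, C, E}
  W3: {}
  W4: {C}
  W5: {}
  W6: {}
No single site covers all 5 demand points.
But {W1, W2} covers everything, so the minimum is 2.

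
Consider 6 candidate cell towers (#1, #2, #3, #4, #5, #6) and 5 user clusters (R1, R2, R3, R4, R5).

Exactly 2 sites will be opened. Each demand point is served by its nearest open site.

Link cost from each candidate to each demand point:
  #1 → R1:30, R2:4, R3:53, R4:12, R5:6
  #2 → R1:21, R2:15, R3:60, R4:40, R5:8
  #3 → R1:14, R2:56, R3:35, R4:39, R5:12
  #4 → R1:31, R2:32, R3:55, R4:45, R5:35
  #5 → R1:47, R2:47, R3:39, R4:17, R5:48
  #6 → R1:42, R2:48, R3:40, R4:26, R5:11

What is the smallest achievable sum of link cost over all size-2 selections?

71

Open {#1, #3}.
  R1→#3 14, R2→#1 4, R3→#3 35, R4→#1 12, R5→#1 6  ⇒ total 71.
Compare {#1, #5}: total 91.
Compare {#1, #6}: total 92.
No size-2 selection does better; minimum is 71.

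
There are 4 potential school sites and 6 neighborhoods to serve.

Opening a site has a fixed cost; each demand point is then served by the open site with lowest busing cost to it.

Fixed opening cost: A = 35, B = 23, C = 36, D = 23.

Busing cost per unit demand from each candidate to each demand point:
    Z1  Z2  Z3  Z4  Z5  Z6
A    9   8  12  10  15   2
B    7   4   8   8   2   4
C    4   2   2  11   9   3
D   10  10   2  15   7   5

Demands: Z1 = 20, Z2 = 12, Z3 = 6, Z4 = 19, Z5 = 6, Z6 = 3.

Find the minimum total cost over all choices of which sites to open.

348

Open {B, C}: assign each demand point to its cheapest open site.
  Z1→C 20×4=80, Z2→C 12×2=24, Z3→C 6×2=12, Z4→B 19×8=152, Z5→B 6×2=12, Z6→C 3×3=9
  busing cost 289, fixed 59 → total 348.
Compare {B, C, D}: busing cost 289 + fixed 82 = 371.
Compare {A, B, C}: busing cost 286 + fixed 94 = 380.
Compare {A, B, C, D}: busing cost 286 + fixed 117 = 403.
All other subsets cost ≥ 371. Minimum total cost: 348.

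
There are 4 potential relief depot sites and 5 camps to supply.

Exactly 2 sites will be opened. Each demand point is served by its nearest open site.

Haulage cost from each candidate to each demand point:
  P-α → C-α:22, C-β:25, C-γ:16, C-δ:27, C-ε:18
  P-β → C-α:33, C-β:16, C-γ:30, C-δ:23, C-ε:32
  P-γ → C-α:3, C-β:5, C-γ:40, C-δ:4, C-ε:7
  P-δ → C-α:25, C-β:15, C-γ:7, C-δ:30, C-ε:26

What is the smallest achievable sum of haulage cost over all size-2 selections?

26

Open {P-γ, P-δ}.
  C-α→P-γ 3, C-β→P-γ 5, C-γ→P-δ 7, C-δ→P-γ 4, C-ε→P-γ 7  ⇒ total 26.
Compare {P-α, P-γ}: total 35.
Compare {P-β, P-γ}: total 49.
No size-2 selection does better; minimum is 26.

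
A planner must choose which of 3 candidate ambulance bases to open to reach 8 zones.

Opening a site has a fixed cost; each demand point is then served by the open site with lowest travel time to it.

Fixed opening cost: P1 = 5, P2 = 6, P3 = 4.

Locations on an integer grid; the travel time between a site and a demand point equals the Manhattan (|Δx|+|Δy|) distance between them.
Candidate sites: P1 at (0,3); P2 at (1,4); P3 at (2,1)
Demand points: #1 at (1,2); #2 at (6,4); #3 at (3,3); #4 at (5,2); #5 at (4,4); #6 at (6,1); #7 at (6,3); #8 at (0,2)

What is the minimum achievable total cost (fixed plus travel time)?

38

Open {P3}: assign each demand point to its cheapest open site.
  #1→P3 2, #2→P3 7, #3→P3 3, #4→P3 4, #5→P3 5, #6→P3 4, #7→P3 6, #8→P3 3
  travel time 34, fixed 4 → total 38.
Compare {P2, P3}: travel time 30 + fixed 10 = 40.
Compare {P1, P3}: travel time 32 + fixed 9 = 41.
Compare {P2}: travel time 36 + fixed 6 = 42.
All other subsets cost ≥ 40. Minimum total cost: 38.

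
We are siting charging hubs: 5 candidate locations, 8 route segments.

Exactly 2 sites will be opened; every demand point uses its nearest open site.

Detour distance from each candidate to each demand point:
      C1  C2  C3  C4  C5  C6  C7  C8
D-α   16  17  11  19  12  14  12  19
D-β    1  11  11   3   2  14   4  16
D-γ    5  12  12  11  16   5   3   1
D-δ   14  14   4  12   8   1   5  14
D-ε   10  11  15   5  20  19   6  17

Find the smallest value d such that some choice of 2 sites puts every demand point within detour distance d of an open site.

11

Open {D-β, D-γ}.
  Farthest demand point is C2 at detour distance 11 (to D-β); all others are ≤ 11.
With {D-α, D-γ} the worst case is 12.
With {D-γ, D-δ} the worst case is 12.
No size-2 selection achieves below 11.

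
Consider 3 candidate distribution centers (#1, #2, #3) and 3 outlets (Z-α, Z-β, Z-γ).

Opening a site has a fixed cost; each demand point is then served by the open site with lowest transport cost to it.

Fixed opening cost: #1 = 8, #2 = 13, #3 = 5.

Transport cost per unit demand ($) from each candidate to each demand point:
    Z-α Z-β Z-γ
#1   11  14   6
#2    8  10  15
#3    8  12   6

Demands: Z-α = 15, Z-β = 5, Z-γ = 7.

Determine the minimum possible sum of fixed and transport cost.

Open {#3}: assign each demand point to its cheapest open site.
  Z-α→#3 15×8=120, Z-β→#3 5×12=60, Z-γ→#3 7×6=42
  transport cost 222, fixed 5 → total 227.
Compare {#2, #3}: transport cost 212 + fixed 18 = 230.
Compare {#1, #2}: transport cost 212 + fixed 21 = 233.
Compare {#1, #3}: transport cost 222 + fixed 13 = 235.
All other subsets cost ≥ 230. Minimum total cost: 227.

227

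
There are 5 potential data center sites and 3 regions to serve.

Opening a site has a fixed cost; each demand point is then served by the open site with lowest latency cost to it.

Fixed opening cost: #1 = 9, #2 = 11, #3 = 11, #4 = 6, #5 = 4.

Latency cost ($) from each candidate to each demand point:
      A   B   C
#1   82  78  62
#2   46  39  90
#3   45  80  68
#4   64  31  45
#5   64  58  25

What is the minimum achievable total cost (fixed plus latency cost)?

Open {#3, #4, #5}: assign each demand point to its cheapest open site.
  A→#3 45, B→#4 31, C→#5 25
  latency cost 101, fixed 21 → total 122.
Compare {#2, #4, #5}: latency cost 102 + fixed 21 = 123.
Compare {#2, #5}: latency cost 110 + fixed 15 = 125.
Compare {#4, #5}: latency cost 120 + fixed 10 = 130.
All other subsets cost ≥ 123. Minimum total cost: 122.

122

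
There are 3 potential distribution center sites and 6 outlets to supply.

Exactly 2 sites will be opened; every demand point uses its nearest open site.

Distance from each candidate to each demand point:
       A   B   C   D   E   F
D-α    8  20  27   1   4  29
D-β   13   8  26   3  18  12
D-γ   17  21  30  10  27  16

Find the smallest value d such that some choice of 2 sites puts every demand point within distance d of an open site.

Open {D-α, D-β}.
  Farthest demand point is C at distance 26 (to D-β); all others are ≤ 26.
With {D-β, D-γ} the worst case is 26.
With {D-α, D-γ} the worst case is 27.
No size-2 selection achieves below 26.

26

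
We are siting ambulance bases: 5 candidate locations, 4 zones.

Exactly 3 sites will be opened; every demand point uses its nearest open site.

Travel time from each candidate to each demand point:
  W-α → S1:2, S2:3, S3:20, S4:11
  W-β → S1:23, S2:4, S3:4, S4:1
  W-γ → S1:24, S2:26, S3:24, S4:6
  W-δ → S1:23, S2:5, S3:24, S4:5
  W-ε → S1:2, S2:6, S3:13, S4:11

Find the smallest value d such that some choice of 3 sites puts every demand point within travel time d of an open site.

4

Open {W-α, W-β, W-γ}.
  Farthest demand point is S3 at travel time 4 (to W-β); all others are ≤ 4.
With {W-α, W-β, W-δ} the worst case is 4.
With {W-α, W-β, W-ε} the worst case is 4.
No size-3 selection achieves below 4.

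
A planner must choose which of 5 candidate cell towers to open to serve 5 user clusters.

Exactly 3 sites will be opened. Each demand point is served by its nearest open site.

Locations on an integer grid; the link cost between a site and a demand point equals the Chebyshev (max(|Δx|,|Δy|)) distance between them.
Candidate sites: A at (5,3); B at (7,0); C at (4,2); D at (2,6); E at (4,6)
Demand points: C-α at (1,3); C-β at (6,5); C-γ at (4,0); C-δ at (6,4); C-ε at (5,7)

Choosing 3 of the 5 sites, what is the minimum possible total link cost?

Open {A, C, E}.
  C-α→C 3, C-β→A 2, C-γ→C 2, C-δ→A 1, C-ε→E 1  ⇒ total 9.
Compare {A, B, E}: total 10.
Compare {A, D, E}: total 10.
No size-3 selection does better; minimum is 9.

9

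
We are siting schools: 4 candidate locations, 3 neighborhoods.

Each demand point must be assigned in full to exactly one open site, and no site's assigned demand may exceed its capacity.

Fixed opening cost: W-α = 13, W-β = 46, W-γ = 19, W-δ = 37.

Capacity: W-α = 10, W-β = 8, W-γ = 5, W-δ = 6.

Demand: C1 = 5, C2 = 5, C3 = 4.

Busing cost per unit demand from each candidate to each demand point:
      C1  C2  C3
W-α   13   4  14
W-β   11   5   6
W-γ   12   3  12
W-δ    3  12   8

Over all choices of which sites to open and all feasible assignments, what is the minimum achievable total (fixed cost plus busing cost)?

Open {W-α, W-δ}; cheapest assignment that respects the capacities:
  W-α (cap 10, load 9): C2, C3 — cost 5×4 + 4×14 = 76
  W-δ (cap 6, load 5): C1 — cost 5×3 = 15
  Shipping 91, fixed 50 → total 141.
  Any other capacity-feasible assignment to {W-α, W-δ} ships for at least 91.
Compare {W-α, W-γ, W-δ}: its best feasible assignment gives total 152.
Compare {W-α, W-β, W-δ}: its best feasible assignment gives total 155.
Every other set of open sites that can feasibly serve all demand totals ≥ 152 even under its best assignment. Minimum: 141.

141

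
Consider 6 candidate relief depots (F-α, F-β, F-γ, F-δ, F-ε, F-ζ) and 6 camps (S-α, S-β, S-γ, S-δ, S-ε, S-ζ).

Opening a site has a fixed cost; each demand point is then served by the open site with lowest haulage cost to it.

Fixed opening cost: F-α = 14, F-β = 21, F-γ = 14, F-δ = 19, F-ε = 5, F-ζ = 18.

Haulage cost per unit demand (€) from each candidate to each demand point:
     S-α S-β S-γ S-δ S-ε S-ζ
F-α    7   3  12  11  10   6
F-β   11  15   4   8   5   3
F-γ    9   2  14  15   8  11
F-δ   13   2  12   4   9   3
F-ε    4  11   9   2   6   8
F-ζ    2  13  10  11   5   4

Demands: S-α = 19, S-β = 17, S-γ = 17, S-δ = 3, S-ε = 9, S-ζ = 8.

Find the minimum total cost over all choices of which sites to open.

273

Open {F-β, F-γ, F-ε, F-ζ}: assign each demand point to its cheapest open site.
  S-α→F-ζ 19×2=38, S-β→F-γ 17×2=34, S-γ→F-β 17×4=68, S-δ→F-ε 3×2=6, S-ε→F-β 9×5=45, S-ζ→F-β 8×3=24
  haulage cost 215, fixed 58 → total 273.
Compare {F-β, F-δ, F-ε, F-ζ}: haulage cost 215 + fixed 63 = 278.
Compare {F-β, F-δ, F-ζ}: haulage cost 221 + fixed 58 = 279.
Compare {F-β, F-γ, F-ζ}: haulage cost 233 + fixed 53 = 286.
All other subsets cost ≥ 278. Minimum total cost: 273.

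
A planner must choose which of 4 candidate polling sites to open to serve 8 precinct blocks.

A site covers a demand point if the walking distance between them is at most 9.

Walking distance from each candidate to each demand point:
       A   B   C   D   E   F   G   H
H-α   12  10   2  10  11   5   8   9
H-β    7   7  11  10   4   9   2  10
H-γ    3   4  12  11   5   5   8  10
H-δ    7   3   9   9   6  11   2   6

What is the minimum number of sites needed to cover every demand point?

2

Coverage sets (demand points within 9 of each site):
  H-α: {C, F, G, H}
  H-β: {A, B, E, F, G}
  H-γ: {A, B, E, F, G}
  H-δ: {A, B, C, D, E, G, H}
No single site covers all 8 demand points.
But {H-α, H-δ} covers everything, so the minimum is 2.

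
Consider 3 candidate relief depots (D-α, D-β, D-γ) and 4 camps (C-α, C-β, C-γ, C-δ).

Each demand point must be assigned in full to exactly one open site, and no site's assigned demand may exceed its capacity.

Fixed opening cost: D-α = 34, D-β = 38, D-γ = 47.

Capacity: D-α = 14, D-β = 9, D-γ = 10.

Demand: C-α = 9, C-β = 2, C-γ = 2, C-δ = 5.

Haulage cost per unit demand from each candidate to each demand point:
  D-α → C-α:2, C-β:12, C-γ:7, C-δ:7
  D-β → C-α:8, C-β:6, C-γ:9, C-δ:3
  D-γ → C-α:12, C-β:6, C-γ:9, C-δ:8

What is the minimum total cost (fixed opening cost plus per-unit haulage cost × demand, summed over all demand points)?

Open {D-α, D-β}; cheapest assignment that respects the capacities:
  D-α (cap 14, load 11): C-α, C-γ — cost 9×2 + 2×7 = 32
  D-β (cap 9, load 7): C-β, C-δ — cost 2×6 + 5×3 = 27
  Shipping 59, fixed 72 → total 131.
  Any other capacity-feasible assignment to {D-α, D-β} ships for at least 59.
Compare {D-α, D-γ}: its best feasible assignment gives total 164.
Compare {D-α, D-β, D-γ}: its best feasible assignment gives total 178.
Every other set of open sites that can feasibly serve all demand totals ≥ 164 even under its best assignment. Minimum: 131.

131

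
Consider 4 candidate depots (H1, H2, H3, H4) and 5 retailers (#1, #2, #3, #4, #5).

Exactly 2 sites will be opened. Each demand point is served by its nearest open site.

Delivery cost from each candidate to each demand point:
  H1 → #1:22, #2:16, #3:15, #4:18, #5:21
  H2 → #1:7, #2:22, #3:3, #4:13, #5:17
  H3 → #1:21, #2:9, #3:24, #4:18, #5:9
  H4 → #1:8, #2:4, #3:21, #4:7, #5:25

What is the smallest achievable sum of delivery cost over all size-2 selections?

38

Open {H2, H4}.
  #1→H2 7, #2→H4 4, #3→H2 3, #4→H4 7, #5→H2 17  ⇒ total 38.
Compare {H2, H3}: total 41.
Compare {H3, H4}: total 49.
No size-2 selection does better; minimum is 38.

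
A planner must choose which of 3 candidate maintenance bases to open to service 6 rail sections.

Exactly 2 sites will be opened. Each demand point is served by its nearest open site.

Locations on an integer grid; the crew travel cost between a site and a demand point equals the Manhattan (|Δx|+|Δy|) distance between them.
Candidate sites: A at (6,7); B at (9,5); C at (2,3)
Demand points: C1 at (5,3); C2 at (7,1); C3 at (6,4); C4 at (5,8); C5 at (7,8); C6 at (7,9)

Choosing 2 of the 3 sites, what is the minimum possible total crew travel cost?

20

Open {A, C}.
  C1→C 3, C2→A 7, C3→A 3, C4→A 2, C5→A 2, C6→A 3  ⇒ total 20.
Compare {A, B}: total 21.
Compare {B, C}: total 31.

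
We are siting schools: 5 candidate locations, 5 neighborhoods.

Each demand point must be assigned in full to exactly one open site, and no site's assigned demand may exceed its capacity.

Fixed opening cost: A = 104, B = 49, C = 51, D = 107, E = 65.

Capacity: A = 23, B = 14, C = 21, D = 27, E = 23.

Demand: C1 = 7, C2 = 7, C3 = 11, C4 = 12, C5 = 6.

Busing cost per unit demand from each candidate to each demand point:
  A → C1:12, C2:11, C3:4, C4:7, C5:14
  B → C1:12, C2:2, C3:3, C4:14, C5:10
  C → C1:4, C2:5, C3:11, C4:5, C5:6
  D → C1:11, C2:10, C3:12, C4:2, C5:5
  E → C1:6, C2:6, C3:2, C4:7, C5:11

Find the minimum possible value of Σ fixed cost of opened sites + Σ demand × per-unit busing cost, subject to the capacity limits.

Open {C, E}; cheapest assignment that respects the capacities:
  C (cap 21, load 20): C1, C2, C5 — cost 7×4 + 7×5 + 6×6 = 99
  E (cap 23, load 23): C3, C4 — cost 11×2 + 12×7 = 106
  Shipping 205, fixed 116 → total 321.
  Any other capacity-feasible assignment to {C, E} ships for at least 205.
Compare {B, C, E}: its best feasible assignment gives total 339.
Compare {B, D, E}: its best feasible assignment gives total 353.
Every other set of open sites that can feasibly serve all demand totals ≥ 339 even under its best assignment. Minimum: 321.

321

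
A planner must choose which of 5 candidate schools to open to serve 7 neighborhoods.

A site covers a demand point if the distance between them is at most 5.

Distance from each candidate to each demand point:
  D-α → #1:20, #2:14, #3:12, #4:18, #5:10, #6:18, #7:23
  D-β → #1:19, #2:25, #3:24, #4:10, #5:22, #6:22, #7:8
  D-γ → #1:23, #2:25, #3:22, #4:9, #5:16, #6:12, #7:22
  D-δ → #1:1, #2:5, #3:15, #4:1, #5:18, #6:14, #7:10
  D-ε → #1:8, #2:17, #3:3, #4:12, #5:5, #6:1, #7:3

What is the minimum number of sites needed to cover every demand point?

2

Coverage sets (demand points within 5 of each site):
  D-α: {}
  D-β: {}
  D-γ: {}
  D-δ: {#1, #2, #4}
  D-ε: {#3, #5, #6, #7}
No single site covers all 7 demand points.
But {D-δ, D-ε} covers everything, so the minimum is 2.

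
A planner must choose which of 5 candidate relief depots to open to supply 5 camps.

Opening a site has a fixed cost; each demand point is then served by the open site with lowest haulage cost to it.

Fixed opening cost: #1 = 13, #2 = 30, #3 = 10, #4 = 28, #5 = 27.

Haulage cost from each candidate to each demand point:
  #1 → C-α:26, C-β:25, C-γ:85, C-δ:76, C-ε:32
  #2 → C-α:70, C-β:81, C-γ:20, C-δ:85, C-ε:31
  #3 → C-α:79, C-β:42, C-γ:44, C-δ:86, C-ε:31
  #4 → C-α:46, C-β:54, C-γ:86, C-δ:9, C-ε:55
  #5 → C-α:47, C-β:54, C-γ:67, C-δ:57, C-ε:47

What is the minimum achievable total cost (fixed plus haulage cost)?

Open {#1, #2, #4}: assign each demand point to its cheapest open site.
  C-α→#1 26, C-β→#1 25, C-γ→#2 20, C-δ→#4 9, C-ε→#2 31
  haulage cost 111, fixed 71 → total 182.
Compare {#1, #3, #4}: haulage cost 135 + fixed 51 = 186.
Compare {#1, #2, #3, #4}: haulage cost 111 + fixed 81 = 192.
Compare {#1, #2, #4, #5}: haulage cost 111 + fixed 98 = 209.
All other subsets cost ≥ 186. Minimum total cost: 182.

182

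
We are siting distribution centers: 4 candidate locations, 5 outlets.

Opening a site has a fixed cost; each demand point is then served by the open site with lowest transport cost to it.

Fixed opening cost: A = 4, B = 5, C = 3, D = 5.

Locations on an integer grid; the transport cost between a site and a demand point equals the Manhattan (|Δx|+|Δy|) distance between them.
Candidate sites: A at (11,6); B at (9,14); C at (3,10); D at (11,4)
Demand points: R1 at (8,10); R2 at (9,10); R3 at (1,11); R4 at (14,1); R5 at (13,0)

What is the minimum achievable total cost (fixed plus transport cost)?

34

Open {C, D}: assign each demand point to its cheapest open site.
  R1→C 5, R2→C 6, R3→C 3, R4→D 6, R5→D 6
  transport cost 26, fixed 8 → total 34.
Compare {A, C}: transport cost 30 + fixed 7 = 37.
Compare {B, C, D}: transport cost 24 + fixed 13 = 37.
Compare {A, C, D}: transport cost 26 + fixed 12 = 38.
All other subsets cost ≥ 37. Minimum total cost: 34.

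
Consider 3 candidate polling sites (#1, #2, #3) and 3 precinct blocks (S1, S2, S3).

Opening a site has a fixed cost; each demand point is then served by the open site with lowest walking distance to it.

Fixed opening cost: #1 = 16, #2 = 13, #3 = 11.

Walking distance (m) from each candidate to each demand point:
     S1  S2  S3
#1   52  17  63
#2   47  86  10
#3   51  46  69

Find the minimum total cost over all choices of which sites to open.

103

Open {#1, #2}: assign each demand point to its cheapest open site.
  S1→#2 47, S2→#1 17, S3→#2 10
  walking distance 74, fixed 29 → total 103.
Compare {#1, #2, #3}: walking distance 74 + fixed 40 = 114.
Compare {#2, #3}: walking distance 103 + fixed 24 = 127.
Compare {#1}: walking distance 132 + fixed 16 = 148.
All other subsets cost ≥ 114. Minimum total cost: 103.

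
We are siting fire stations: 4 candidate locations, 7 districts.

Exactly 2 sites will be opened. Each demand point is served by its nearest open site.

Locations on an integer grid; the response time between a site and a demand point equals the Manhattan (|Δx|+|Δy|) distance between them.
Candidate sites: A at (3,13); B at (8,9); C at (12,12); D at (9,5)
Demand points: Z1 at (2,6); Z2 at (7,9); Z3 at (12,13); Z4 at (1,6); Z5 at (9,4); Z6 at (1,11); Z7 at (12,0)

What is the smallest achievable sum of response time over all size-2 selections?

Open {B, D}.
  Z1→D 8, Z2→B 1, Z3→B 8, Z4→D 9, Z5→D 1, Z6→B 9, Z7→D 8  ⇒ total 44.
Compare {A, D}: total 45.
Compare {C, D}: total 45.
No size-2 selection does better; minimum is 44.

44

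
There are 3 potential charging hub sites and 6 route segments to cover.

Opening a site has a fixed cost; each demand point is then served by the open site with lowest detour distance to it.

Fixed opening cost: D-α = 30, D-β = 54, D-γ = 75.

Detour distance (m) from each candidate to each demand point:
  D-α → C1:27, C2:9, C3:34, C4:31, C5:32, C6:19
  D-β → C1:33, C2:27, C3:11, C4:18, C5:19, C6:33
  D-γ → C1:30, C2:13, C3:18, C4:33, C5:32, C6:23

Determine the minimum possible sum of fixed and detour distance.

Open {D-α}: assign each demand point to its cheapest open site.
  C1→D-α 27, C2→D-α 9, C3→D-α 34, C4→D-α 31, C5→D-α 32, C6→D-α 19
  detour distance 152, fixed 30 → total 182.
Compare {D-α, D-β}: detour distance 103 + fixed 84 = 187.
Compare {D-β}: detour distance 141 + fixed 54 = 195.
Compare {D-γ}: detour distance 149 + fixed 75 = 224.
All other subsets cost ≥ 187. Minimum total cost: 182.

182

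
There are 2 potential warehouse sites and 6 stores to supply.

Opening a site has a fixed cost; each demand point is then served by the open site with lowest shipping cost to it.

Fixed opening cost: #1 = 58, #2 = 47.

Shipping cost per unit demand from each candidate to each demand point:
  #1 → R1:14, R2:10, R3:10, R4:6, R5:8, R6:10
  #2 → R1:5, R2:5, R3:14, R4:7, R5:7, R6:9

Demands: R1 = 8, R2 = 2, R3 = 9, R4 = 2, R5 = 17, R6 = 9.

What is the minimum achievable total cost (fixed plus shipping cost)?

437

Open {#2}: assign each demand point to its cheapest open site.
  R1→#2 8×5=40, R2→#2 2×5=10, R3→#2 9×14=126, R4→#2 2×7=14, R5→#2 17×7=119, R6→#2 9×9=81
  shipping cost 390, fixed 47 → total 437.
Compare {#1, #2}: shipping cost 352 + fixed 105 = 457.
Compare {#1}: shipping cost 460 + fixed 58 = 518.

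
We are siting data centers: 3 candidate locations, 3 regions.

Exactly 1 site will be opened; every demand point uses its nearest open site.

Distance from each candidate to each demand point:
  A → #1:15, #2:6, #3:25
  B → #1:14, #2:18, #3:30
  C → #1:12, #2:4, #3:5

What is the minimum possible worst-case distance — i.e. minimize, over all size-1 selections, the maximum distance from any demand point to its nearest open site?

12

Open {C}.
  Farthest demand point is #1 at distance 12 (to C); all others are ≤ 12.
With {A} the worst case is 25.
With {B} the worst case is 30.
No size-1 selection achieves below 12.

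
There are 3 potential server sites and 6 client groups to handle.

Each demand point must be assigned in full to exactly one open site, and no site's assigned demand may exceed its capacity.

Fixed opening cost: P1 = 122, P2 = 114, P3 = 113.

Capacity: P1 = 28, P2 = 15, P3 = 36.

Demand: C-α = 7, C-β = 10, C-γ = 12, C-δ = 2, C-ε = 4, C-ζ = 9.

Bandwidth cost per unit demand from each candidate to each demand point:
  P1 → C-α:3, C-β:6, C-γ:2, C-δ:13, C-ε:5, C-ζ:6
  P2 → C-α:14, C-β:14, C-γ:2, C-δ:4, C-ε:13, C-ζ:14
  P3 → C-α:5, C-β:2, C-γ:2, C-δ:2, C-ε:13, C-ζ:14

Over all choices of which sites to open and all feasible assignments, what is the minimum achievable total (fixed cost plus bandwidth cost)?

Open {P1, P3}; cheapest assignment that respects the capacities:
  P1 (cap 28, load 20): C-α, C-ε, C-ζ — cost 7×3 + 4×5 + 9×6 = 95
  P3 (cap 36, load 24): C-β, C-γ, C-δ — cost 10×2 + 12×2 + 2×2 = 48
  Shipping 143, fixed 235 → total 378.
  Any other capacity-feasible assignment to {P1, P3} ships for at least 143.
Compare {P2, P3}: its best feasible assignment gives total 488.
Compare {P1, P2, P3}: its best feasible assignment gives total 492.
Every other set of open sites that can feasibly serve all demand totals ≥ 488 even under its best assignment. Minimum: 378.

378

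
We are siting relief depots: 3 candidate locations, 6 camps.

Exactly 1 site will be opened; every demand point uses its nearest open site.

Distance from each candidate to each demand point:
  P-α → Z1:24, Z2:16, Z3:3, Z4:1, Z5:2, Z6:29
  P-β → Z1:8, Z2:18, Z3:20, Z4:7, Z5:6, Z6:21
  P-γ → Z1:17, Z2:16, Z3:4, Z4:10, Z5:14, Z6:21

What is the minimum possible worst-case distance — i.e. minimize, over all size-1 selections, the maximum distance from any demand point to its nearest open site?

Open {P-β}.
  Farthest demand point is Z6 at distance 21 (to P-β); all others are ≤ 21.
With {P-γ} the worst case is 21.
With {P-α} the worst case is 29.
No size-1 selection achieves below 21.

21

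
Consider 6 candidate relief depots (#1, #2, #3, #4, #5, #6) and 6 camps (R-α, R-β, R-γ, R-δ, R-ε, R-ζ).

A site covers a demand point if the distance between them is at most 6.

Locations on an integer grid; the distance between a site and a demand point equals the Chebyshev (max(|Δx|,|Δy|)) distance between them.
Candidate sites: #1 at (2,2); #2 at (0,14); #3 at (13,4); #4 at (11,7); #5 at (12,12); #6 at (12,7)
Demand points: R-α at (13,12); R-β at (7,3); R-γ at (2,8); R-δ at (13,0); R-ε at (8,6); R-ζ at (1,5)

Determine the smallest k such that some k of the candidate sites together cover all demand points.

Coverage sets (demand points within 6 of each site):
  #1: {R-β, R-γ, R-ε, R-ζ}
  #2: {R-γ}
  #3: {R-β, R-δ, R-ε}
  #4: {R-α, R-β, R-ε}
  #5: {R-α, R-ε}
  #6: {R-α, R-β, R-ε}
No 2 sites suffice: every size-2 union leaves at least one demand point uncovered.
But {#1, #3, #4} covers everything, so the minimum is 3.

3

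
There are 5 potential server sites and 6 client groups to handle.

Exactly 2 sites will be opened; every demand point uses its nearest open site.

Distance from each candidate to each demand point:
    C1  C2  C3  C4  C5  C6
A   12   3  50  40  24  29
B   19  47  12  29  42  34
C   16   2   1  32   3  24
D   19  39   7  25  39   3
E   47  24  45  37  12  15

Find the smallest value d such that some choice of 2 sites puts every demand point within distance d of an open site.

Open {A, D}.
  Farthest demand point is C4 at distance 25 (to D); all others are ≤ 25.
With {C, D} the worst case is 25.
With {D, E} the worst case is 25.
No size-2 selection achieves below 25.

25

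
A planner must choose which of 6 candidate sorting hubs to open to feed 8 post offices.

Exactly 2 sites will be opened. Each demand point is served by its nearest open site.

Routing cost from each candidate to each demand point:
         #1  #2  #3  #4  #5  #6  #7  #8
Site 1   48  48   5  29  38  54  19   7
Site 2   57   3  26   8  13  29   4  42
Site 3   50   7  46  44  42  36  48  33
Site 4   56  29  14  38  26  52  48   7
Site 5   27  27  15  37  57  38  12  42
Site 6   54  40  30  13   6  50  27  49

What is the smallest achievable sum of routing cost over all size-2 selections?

Open {Site 1, Site 2}.
  #1→Site 1 48, #2→Site 2 3, #3→Site 1 5, #4→Site 2 8, #5→Site 2 13, #6→Site 2 29, #7→Site 2 4, #8→Site 1 7  ⇒ total 117.
Compare {Site 2, Site 4}: total 134.
Compare {Site 2, Site 5}: total 141.
No size-2 selection does better; minimum is 117.

117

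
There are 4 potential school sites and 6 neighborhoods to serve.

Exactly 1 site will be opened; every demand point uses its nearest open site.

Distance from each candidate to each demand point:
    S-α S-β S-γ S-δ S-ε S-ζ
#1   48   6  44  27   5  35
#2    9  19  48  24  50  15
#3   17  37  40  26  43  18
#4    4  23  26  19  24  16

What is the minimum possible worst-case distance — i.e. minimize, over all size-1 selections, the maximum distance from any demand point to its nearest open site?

26

Open {#4}.
  Farthest demand point is S-γ at distance 26 (to #4); all others are ≤ 26.
With {#3} the worst case is 43.
With {#1} the worst case is 48.
No size-1 selection achieves below 26.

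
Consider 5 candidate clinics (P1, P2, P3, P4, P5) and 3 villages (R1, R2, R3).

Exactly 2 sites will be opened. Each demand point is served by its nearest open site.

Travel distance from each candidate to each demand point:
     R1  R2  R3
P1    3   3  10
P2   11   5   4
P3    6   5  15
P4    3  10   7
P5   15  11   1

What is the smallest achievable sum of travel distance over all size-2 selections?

7

Open {P1, P5}.
  R1→P1 3, R2→P1 3, R3→P5 1  ⇒ total 7.
Compare {P1, P2}: total 10.
Compare {P2, P4}: total 12.
No size-2 selection does better; minimum is 7.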